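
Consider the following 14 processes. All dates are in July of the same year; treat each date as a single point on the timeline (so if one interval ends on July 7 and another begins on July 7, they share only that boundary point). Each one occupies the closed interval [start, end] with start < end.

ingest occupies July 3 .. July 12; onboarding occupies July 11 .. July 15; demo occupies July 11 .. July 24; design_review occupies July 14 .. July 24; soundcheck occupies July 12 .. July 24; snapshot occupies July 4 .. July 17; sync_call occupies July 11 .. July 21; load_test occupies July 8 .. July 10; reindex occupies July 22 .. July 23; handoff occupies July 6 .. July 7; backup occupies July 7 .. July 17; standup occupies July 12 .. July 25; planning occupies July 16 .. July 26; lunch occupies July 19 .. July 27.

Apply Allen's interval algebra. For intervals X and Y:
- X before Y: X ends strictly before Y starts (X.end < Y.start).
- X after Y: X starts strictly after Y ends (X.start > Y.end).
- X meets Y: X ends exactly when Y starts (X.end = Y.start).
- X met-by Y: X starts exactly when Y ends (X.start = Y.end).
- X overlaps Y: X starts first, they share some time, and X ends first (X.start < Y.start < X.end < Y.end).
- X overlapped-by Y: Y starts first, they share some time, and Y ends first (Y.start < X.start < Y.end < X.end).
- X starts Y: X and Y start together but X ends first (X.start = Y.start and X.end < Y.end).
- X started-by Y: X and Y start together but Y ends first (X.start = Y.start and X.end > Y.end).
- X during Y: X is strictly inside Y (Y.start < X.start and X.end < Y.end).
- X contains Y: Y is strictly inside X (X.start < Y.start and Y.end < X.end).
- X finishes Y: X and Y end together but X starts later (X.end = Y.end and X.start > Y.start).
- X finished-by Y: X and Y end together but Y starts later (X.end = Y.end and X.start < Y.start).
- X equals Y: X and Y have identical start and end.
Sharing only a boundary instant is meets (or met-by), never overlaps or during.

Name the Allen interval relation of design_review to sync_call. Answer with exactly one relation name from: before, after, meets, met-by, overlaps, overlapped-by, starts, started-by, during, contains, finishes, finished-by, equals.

design_review = [July 14, July 24]; sync_call = [July 11, July 21].
Compare endpoints: design_review.start > sync_call.start, design_review.start < sync_call.end, design_review.end > sync_call.start, design_review.end > sync_call.end.
That pattern is 'overlapped-by'.

overlapped-by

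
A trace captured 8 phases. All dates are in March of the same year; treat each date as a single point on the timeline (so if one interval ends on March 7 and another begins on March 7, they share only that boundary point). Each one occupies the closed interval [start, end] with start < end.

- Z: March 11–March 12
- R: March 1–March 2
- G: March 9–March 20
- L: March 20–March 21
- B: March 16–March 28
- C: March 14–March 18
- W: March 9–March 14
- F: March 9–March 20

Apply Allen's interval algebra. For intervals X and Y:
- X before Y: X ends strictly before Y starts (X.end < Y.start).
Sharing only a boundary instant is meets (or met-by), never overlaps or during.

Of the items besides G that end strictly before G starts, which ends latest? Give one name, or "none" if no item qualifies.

Target G = [March 9, March 20].
B [March 16, March 28] → overlapped-by → excluded.
C [March 14, March 18] → during → excluded.
F [March 9, March 20] → equals → excluded.
L [March 20, March 21] → met-by → excluded.
R [March 1, March 2] → before → candidate.
W [March 9, March 14] → starts → excluded.
Z [March 11, March 12] → during → excluded.
Among candidates, latest end is March 2 → R.

R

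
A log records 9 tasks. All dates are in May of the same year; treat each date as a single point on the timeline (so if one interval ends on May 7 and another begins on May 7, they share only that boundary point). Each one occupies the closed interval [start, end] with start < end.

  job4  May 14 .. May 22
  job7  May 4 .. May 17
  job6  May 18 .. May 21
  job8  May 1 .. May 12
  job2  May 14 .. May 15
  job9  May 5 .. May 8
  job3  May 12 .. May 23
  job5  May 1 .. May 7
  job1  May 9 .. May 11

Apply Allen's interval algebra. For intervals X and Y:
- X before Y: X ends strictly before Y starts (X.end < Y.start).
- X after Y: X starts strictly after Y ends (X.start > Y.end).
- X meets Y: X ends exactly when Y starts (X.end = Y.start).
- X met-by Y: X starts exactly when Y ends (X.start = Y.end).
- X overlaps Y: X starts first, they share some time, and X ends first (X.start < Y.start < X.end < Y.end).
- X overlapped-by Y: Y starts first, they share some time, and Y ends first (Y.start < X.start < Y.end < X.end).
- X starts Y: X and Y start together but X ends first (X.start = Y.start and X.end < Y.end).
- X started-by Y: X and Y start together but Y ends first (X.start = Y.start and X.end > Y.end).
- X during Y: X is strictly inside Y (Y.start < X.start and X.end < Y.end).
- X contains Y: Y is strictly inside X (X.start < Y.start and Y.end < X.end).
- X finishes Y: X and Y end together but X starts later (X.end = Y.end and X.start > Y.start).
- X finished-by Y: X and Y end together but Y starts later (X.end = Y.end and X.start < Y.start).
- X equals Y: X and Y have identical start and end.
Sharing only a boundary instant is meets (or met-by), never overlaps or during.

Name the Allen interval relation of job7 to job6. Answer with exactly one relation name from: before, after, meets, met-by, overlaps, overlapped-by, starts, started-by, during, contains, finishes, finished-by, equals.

job7 = [May 4, May 17]; job6 = [May 18, May 21].
Compare endpoints: job7.start < job6.start, job7.start < job6.end, job7.end < job6.start, job7.end < job6.end.
That pattern is 'before'.

before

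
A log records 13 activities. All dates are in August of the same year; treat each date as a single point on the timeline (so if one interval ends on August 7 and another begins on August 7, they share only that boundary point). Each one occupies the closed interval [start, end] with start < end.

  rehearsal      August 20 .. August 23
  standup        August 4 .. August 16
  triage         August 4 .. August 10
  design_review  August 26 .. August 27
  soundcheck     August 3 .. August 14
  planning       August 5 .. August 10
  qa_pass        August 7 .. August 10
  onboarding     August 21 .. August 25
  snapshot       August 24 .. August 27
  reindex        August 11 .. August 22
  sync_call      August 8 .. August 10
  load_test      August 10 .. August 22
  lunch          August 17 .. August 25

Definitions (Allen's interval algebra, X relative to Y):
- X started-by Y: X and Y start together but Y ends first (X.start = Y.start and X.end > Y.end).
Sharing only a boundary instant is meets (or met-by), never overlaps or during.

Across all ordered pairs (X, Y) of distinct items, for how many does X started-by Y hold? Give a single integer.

1

Checking all 156 ordered pairs for relation 'started-by'; matching pairs in alphabetical order:
(standup, triage): standup started-by triage ✓
Count: 1.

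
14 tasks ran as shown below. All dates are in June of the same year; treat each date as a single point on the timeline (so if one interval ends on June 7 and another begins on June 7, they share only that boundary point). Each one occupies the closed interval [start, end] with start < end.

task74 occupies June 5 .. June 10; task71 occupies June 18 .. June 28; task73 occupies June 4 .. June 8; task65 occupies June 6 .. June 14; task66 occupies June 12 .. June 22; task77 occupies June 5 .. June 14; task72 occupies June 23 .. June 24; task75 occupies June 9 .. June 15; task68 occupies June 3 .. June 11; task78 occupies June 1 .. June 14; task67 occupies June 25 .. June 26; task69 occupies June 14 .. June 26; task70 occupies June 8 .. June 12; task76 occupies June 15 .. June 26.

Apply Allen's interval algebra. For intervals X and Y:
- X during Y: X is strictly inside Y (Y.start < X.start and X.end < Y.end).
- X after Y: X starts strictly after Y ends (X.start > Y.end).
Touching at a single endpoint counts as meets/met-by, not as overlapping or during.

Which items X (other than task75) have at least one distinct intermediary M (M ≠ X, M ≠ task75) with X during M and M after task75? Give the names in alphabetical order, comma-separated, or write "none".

Target task75 = [June 9, June 15].
Intermediaries M with M after task75: task67, task71, task72.
Via task67 — items with X during task67: none.
Via task71 — items with X during task71: task67, task72.
Via task72 — items with X during task72: none.
Union: task67, task72.

task67, task72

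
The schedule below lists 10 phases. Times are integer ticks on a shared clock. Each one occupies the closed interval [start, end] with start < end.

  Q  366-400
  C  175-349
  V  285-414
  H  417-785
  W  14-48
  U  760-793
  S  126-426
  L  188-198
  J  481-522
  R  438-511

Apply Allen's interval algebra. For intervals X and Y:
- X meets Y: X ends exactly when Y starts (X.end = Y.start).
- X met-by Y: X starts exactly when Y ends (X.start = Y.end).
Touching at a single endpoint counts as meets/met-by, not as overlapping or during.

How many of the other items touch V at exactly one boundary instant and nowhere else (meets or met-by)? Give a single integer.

0

Target V = [285, 414].
C [175, 349] → overlaps → no.
H [417, 785] → after → no.
J [481, 522] → after → no.
L [188, 198] → before → no.
Q [366, 400] → during → no.
R [438, 511] → after → no.
S [126, 426] → contains → no.
U [760, 793] → after → no.
W [14, 48] → before → no.
Total: 0.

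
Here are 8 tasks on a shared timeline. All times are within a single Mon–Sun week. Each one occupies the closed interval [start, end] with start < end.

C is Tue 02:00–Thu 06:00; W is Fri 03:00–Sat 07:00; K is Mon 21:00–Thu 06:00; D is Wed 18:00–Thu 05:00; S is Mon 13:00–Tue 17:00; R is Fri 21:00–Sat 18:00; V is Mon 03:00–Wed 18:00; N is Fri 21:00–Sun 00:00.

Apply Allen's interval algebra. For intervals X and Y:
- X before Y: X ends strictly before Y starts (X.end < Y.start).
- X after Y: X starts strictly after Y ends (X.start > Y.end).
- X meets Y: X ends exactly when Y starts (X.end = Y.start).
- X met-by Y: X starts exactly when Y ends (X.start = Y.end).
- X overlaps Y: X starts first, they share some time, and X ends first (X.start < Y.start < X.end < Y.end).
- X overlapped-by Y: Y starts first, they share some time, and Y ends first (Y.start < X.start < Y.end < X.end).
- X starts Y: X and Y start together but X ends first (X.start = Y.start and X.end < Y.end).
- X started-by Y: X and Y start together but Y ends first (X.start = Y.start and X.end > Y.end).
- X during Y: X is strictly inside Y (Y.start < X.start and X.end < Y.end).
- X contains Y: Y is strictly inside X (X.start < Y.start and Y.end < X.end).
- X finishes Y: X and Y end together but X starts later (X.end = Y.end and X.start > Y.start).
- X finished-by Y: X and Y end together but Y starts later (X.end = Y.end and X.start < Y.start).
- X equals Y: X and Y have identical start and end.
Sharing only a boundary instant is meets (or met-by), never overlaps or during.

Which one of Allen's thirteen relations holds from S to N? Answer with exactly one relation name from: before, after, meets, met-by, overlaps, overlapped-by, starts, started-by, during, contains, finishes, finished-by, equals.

S = [Mon 13:00, Tue 17:00]; N = [Fri 21:00, Sun 00:00].
Compare endpoints: S.start < N.start, S.start < N.end, S.end < N.start, S.end < N.end.
That pattern is 'before'.

before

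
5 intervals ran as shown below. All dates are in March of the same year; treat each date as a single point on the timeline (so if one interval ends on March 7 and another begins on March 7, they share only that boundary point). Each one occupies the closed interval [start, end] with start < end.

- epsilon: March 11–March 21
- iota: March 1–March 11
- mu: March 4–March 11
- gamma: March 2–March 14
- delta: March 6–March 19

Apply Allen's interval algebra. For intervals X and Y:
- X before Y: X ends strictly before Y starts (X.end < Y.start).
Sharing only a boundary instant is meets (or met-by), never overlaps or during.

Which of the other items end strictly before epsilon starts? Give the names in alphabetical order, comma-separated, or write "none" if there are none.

none

Target epsilon = [March 11, March 21].
delta [March 6, March 19] → overlaps → no.
gamma [March 2, March 14] → overlaps → no.
iota [March 1, March 11] → meets → no.
mu [March 4, March 11] → meets → no.
Result: none.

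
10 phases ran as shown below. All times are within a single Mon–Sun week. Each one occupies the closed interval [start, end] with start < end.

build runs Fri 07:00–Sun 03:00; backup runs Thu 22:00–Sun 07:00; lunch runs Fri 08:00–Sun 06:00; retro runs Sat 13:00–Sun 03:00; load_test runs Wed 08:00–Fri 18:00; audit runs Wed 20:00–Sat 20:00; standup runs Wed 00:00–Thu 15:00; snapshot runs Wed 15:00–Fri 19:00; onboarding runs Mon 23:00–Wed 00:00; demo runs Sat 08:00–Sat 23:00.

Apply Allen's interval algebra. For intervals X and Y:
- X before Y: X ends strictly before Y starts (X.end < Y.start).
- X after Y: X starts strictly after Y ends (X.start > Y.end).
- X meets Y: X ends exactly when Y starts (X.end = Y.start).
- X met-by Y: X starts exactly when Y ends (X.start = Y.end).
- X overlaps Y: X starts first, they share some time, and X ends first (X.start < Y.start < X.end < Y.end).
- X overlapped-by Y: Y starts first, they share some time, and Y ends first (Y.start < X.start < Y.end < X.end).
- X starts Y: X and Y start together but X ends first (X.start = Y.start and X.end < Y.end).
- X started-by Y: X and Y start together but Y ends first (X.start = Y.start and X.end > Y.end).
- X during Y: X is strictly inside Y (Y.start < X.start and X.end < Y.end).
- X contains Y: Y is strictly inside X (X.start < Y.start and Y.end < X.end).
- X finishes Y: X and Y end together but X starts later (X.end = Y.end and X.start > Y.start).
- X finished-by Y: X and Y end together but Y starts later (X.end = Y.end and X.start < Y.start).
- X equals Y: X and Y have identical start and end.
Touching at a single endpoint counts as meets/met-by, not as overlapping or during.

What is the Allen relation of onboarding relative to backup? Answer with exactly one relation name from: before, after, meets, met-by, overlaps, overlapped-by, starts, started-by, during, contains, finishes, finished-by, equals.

onboarding = [Mon 23:00, Wed 00:00]; backup = [Thu 22:00, Sun 07:00].
Compare endpoints: onboarding.start < backup.start, onboarding.start < backup.end, onboarding.end < backup.start, onboarding.end < backup.end.
That pattern is 'before'.

before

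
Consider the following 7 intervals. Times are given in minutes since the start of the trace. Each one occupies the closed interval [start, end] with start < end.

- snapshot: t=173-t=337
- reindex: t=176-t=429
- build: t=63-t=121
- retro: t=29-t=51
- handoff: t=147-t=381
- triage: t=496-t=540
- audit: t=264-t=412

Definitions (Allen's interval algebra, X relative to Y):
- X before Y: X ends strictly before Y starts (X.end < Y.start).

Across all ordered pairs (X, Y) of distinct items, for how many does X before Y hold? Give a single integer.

15

Checking all 42 ordered pairs for relation 'before'; matching pairs in alphabetical order:
(audit, triage): audit before triage ✓
(build, audit): build before audit ✓
(build, handoff): build before handoff ✓
(build, reindex): build before reindex ✓
(build, snapshot): build before snapshot ✓
(build, triage): build before triage ✓
(handoff, triage): handoff before triage ✓
(reindex, triage): reindex before triage ✓
(retro, audit): retro before audit ✓
(retro, build): retro before build ✓
(retro, handoff): retro before handoff ✓
(retro, reindex): retro before reindex ✓
(retro, snapshot): retro before snapshot ✓
(retro, triage): retro before triage ✓
(snapshot, triage): snapshot before triage ✓
Count: 15.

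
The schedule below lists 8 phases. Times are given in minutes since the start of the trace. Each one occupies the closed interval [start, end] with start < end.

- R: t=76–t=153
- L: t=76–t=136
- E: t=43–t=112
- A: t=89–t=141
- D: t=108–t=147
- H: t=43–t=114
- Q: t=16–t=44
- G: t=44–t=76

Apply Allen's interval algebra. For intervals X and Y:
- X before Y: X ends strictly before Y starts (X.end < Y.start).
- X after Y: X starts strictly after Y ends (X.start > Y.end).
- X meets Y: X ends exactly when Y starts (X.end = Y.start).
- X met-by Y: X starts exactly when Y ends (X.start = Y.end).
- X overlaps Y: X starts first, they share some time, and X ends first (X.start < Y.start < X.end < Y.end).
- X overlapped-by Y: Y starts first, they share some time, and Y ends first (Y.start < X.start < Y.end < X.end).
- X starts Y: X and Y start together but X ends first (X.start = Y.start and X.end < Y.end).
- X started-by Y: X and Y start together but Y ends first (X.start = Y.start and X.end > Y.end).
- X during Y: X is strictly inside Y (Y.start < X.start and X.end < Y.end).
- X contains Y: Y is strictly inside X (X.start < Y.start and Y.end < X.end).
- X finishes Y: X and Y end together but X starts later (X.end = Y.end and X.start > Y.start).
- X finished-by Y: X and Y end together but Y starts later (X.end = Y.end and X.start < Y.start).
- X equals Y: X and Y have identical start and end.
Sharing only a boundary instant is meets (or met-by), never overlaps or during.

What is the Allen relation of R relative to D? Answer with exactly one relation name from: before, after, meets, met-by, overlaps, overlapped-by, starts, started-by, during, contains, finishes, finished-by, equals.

contains

R = [t=76, t=153]; D = [t=108, t=147].
Compare endpoints: R.start < D.start, R.start < D.end, R.end > D.start, R.end > D.end.
That pattern is 'contains'.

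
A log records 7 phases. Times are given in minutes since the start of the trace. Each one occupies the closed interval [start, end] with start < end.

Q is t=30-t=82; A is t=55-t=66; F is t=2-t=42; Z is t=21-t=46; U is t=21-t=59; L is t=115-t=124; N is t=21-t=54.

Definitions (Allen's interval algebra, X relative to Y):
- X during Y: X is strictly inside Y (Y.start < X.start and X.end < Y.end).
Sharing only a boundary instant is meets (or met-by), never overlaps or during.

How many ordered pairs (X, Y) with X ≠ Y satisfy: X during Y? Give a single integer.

Checking all 42 ordered pairs for relation 'during'; matching pairs in alphabetical order:
(A, Q): A during Q ✓
Count: 1.

1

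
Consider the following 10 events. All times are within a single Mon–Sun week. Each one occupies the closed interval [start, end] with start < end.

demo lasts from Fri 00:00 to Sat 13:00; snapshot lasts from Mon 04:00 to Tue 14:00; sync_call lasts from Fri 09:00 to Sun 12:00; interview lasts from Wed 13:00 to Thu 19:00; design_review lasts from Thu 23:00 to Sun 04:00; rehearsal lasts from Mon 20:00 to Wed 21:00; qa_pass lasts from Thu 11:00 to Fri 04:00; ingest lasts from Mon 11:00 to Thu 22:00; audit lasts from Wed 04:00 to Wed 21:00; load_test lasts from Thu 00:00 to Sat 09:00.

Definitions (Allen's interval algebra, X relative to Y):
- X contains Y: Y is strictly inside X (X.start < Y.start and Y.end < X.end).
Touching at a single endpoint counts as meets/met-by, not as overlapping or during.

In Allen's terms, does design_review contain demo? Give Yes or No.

design_review = [Thu 23:00, Sun 04:00], demo = [Fri 00:00, Sat 13:00].
Actual relation of design_review to demo: contains.
Asked whether 'contains' holds → Yes.

Yes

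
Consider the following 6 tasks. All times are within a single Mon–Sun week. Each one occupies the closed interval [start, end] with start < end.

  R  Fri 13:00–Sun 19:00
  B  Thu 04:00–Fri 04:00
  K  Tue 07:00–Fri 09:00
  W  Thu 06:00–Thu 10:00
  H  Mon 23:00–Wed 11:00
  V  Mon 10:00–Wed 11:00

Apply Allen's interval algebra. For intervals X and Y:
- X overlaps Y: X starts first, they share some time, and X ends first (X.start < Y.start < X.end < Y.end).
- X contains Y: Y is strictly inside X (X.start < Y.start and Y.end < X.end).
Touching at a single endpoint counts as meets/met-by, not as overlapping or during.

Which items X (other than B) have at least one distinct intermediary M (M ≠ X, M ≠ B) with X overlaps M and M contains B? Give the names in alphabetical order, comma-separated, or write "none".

Target B = [Thu 04:00, Fri 04:00].
Intermediaries M with M contains B: K.
Via K — items with X overlaps K: H, V.
Union: H, V.

H, V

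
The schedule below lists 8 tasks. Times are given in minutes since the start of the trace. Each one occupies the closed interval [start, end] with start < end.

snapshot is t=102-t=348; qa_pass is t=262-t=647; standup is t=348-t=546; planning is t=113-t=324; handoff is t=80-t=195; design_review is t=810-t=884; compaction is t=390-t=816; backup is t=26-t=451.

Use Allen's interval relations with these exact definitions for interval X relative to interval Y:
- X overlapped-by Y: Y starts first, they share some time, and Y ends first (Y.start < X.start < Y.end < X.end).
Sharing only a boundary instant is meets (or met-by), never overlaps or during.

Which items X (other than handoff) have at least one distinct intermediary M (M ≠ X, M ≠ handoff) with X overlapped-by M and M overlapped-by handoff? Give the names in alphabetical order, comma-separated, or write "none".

qa_pass

Target handoff = [t=80, t=195].
Intermediaries M with M overlapped-by handoff: planning, snapshot.
Via planning — items with X overlapped-by planning: qa_pass.
Via snapshot — items with X overlapped-by snapshot: qa_pass.
Union: qa_pass.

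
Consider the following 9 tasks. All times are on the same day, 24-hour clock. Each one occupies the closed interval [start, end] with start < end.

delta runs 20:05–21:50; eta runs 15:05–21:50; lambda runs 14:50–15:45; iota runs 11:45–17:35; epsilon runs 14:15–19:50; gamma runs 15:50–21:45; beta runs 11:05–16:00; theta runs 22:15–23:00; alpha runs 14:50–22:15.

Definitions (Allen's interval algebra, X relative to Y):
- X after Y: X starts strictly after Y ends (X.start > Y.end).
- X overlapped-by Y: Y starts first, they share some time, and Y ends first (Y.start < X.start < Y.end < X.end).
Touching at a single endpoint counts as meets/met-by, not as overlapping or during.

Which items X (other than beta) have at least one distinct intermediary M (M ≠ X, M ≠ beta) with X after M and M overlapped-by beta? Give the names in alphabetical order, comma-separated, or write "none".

Target beta = [11:05, 16:00].
Intermediaries M with M overlapped-by beta: alpha, epsilon, eta, gamma, iota.
Via alpha — items with X after alpha: none.
Via epsilon — items with X after epsilon: delta, theta.
Via eta — items with X after eta: theta.
Via gamma — items with X after gamma: theta.
Via iota — items with X after iota: delta, theta.
Union: delta, theta.

delta, theta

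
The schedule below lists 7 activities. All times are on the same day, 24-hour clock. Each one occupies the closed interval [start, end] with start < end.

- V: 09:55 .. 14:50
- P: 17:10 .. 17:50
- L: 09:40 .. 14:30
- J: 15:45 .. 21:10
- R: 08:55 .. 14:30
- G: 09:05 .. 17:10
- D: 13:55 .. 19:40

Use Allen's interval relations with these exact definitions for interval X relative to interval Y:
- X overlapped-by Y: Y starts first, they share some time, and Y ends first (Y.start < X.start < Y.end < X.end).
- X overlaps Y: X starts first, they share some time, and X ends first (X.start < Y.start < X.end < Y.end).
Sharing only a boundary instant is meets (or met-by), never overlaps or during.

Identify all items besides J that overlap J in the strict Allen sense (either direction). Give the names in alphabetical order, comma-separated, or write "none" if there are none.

D, G

Target J = [15:45, 21:10].
D [13:55, 19:40] → overlaps → yes.
G [09:05, 17:10] → overlaps → yes.
L [09:40, 14:30] → before → no.
P [17:10, 17:50] → during → no.
R [08:55, 14:30] → before → no.
V [09:55, 14:50] → before → no.
Result: D, G.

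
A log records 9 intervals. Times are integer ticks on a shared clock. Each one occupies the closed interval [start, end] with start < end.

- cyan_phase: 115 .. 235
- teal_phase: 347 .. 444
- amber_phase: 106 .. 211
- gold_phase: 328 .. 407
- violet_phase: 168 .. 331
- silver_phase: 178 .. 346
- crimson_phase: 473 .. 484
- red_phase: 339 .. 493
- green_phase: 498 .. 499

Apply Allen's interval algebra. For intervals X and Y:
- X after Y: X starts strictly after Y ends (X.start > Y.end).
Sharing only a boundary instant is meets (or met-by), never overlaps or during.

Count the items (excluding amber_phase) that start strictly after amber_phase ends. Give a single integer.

Target amber_phase = [106, 211].
crimson_phase [473, 484] → after → counts.
cyan_phase [115, 235] → overlapped-by → no.
gold_phase [328, 407] → after → counts.
green_phase [498, 499] → after → counts.
red_phase [339, 493] → after → counts.
silver_phase [178, 346] → overlapped-by → no.
teal_phase [347, 444] → after → counts.
violet_phase [168, 331] → overlapped-by → no.
Total: 5.

5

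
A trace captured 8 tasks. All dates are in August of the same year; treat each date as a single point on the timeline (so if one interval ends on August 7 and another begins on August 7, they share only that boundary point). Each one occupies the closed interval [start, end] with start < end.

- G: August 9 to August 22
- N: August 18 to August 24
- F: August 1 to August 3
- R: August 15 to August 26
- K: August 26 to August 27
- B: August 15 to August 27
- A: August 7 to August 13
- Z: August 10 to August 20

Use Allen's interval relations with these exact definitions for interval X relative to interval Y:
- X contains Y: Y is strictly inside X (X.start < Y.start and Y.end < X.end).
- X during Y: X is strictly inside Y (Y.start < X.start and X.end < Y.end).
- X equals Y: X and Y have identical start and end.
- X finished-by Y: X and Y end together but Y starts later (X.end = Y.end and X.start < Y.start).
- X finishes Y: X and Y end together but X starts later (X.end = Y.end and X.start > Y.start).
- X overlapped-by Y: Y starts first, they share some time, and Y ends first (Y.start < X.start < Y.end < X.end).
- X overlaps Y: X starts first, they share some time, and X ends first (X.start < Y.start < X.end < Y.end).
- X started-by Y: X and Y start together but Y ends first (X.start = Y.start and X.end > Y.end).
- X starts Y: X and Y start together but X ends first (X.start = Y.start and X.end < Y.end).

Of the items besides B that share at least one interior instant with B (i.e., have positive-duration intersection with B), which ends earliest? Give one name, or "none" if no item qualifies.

Target B = [August 15, August 27].
A [August 7, August 13] → before → excluded.
F [August 1, August 3] → before → excluded.
G [August 9, August 22] → overlaps → candidate.
K [August 26, August 27] → finishes → candidate.
N [August 18, August 24] → during → candidate.
R [August 15, August 26] → starts → candidate.
Z [August 10, August 20] → overlaps → candidate.
Among candidates, earliest end is August 20 → Z.

Z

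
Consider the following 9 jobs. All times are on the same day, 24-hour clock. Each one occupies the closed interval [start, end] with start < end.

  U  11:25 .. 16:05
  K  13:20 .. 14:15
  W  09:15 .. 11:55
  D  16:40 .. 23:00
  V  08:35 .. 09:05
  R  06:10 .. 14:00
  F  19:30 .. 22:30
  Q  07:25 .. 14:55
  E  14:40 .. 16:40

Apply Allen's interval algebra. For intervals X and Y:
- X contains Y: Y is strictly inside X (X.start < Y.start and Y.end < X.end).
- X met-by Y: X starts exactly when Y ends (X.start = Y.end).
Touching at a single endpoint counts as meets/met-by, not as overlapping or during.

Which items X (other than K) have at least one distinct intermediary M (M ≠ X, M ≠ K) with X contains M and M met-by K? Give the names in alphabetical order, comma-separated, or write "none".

none

Target K = [13:20, 14:15].
Intermediaries M with M met-by K: none.
Union: none.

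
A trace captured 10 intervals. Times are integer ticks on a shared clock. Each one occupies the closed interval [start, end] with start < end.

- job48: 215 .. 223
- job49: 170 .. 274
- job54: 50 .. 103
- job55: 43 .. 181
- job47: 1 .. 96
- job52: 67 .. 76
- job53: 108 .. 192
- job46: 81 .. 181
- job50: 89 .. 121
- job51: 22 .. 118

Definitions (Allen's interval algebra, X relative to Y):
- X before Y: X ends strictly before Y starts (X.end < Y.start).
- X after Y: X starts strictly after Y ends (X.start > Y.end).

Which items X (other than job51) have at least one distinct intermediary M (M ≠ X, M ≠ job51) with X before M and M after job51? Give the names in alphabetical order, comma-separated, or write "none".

job46, job47, job50, job52, job53, job54, job55

Target job51 = [22, 118].
Intermediaries M with M after job51: job48, job49.
Via job48 — items with X before job48: job46, job47, job50, job52, job53, job54, job55.
Via job49 — items with X before job49: job47, job50, job52, job54.
Union: job46, job47, job50, job52, job53, job54, job55.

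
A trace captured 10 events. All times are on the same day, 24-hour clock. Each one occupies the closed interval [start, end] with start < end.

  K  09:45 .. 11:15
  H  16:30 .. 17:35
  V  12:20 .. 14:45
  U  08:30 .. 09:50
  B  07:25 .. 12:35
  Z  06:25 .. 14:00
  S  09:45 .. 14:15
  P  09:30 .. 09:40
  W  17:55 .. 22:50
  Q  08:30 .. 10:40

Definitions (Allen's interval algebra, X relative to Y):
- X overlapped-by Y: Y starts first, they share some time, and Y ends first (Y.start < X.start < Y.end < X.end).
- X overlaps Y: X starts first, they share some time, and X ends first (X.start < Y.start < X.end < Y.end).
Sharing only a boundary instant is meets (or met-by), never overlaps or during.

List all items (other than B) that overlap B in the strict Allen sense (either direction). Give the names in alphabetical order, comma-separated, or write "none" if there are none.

Target B = [07:25, 12:35].
H [16:30, 17:35] → after → no.
K [09:45, 11:15] → during → no.
P [09:30, 09:40] → during → no.
Q [08:30, 10:40] → during → no.
S [09:45, 14:15] → overlapped-by → yes.
U [08:30, 09:50] → during → no.
V [12:20, 14:45] → overlapped-by → yes.
W [17:55, 22:50] → after → no.
Z [06:25, 14:00] → contains → no.
Result: S, V.

S, V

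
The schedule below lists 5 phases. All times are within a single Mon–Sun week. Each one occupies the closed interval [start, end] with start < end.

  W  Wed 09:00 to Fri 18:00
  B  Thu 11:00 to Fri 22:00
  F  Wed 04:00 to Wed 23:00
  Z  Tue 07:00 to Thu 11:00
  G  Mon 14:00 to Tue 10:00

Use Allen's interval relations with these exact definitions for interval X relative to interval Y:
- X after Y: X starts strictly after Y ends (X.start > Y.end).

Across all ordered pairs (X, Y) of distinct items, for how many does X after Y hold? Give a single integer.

4

Checking all 20 ordered pairs for relation 'after'; matching pairs in alphabetical order:
(B, F): B after F ✓
(B, G): B after G ✓
(F, G): F after G ✓
(W, G): W after G ✓
Count: 4.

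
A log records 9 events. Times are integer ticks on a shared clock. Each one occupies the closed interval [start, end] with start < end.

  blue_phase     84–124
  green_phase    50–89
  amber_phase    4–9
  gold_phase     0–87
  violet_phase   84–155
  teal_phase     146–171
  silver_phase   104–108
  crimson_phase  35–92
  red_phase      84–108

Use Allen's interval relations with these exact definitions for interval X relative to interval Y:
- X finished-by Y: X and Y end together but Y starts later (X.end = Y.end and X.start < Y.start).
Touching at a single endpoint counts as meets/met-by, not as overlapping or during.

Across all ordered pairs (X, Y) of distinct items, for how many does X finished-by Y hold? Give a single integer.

1

Checking all 72 ordered pairs for relation 'finished-by'; matching pairs in alphabetical order:
(red_phase, silver_phase): red_phase finished-by silver_phase ✓
Count: 1.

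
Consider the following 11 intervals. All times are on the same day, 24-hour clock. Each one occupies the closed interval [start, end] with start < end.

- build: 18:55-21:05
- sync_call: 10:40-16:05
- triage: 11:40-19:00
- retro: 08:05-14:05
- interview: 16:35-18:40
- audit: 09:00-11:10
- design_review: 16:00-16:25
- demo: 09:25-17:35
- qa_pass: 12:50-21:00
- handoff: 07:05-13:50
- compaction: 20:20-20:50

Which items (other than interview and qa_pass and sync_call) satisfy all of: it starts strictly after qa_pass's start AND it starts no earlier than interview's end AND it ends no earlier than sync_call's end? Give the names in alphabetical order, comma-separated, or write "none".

build, compaction

Conditions: its start is strictly after qa_pass's start (X.start > 12:50) AND its start is no earlier than interview's end (X.start >= 18:40) AND its end is no earlier than sync_call's end (X.end >= 16:05).
audit: start 09:00 > 12:50? ✗; start 09:00 >= 18:40? ✗; end 11:10 >= 16:05? ✗ → no.
build: start 18:55 > 12:50? ✓; start 18:55 >= 18:40? ✓; end 21:05 >= 16:05? ✓ → yes.
compaction: start 20:20 > 12:50? ✓; start 20:20 >= 18:40? ✓; end 20:50 >= 16:05? ✓ → yes.
demo: start 09:25 > 12:50? ✗; start 09:25 >= 18:40? ✗; end 17:35 >= 16:05? ✓ → no.
design_review: start 16:00 > 12:50? ✓; start 16:00 >= 18:40? ✗; end 16:25 >= 16:05? ✓ → no.
handoff: start 07:05 > 12:50? ✗; start 07:05 >= 18:40? ✗; end 13:50 >= 16:05? ✗ → no.
retro: start 08:05 > 12:50? ✗; start 08:05 >= 18:40? ✗; end 14:05 >= 16:05? ✗ → no.
triage: start 11:40 > 12:50? ✗; start 11:40 >= 18:40? ✗; end 19:00 >= 16:05? ✓ → no.
Result: build, compaction.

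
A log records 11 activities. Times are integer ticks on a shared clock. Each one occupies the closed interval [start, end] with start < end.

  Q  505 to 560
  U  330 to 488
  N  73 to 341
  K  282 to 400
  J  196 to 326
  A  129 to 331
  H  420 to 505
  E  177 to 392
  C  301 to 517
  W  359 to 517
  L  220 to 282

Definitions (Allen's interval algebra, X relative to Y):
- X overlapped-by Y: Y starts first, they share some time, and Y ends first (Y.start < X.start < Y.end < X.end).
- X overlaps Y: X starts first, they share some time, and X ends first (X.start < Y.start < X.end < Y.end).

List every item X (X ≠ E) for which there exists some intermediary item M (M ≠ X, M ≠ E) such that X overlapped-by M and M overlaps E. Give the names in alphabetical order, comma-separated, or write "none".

Target E = [177, 392].
Intermediaries M with M overlaps E: A, N.
Via A — items with X overlapped-by A: C, K, U.
Via N — items with X overlapped-by N: C, K, U.
Union: C, K, U.

C, K, U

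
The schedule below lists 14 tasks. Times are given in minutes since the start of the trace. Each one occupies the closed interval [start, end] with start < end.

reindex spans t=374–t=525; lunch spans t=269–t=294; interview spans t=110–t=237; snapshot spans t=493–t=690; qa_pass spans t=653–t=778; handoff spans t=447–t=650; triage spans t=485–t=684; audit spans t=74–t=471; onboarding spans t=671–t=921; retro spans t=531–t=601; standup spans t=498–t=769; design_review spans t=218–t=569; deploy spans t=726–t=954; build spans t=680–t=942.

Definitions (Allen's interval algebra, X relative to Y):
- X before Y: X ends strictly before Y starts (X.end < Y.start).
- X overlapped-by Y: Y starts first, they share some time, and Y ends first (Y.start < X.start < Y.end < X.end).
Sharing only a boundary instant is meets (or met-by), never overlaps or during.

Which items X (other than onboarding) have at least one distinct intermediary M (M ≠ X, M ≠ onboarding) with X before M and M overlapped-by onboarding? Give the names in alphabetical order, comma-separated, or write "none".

audit, design_review, handoff, interview, lunch, reindex, retro, snapshot, triage

Target onboarding = [t=671, t=921].
Intermediaries M with M overlapped-by onboarding: build, deploy.
Via build — items with X before build: audit, design_review, handoff, interview, lunch, reindex, retro.
Via deploy — items with X before deploy: audit, design_review, handoff, interview, lunch, reindex, retro, snapshot, triage.
Union: audit, design_review, handoff, interview, lunch, reindex, retro, snapshot, triage.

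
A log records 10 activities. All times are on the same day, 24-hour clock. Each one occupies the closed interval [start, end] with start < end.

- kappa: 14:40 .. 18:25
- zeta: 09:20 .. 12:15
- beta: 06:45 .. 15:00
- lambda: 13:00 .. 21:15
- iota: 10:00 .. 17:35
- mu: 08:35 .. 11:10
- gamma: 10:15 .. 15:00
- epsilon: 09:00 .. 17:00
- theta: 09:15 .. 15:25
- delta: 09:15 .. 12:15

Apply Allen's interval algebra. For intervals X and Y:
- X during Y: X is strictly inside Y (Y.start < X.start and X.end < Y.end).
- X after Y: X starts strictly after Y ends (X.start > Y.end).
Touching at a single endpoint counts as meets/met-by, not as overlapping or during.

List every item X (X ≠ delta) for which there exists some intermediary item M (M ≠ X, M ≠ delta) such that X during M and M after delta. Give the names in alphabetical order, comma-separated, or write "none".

kappa

Target delta = [09:15, 12:15].
Intermediaries M with M after delta: kappa, lambda.
Via kappa — items with X during kappa: none.
Via lambda — items with X during lambda: kappa.
Union: kappa.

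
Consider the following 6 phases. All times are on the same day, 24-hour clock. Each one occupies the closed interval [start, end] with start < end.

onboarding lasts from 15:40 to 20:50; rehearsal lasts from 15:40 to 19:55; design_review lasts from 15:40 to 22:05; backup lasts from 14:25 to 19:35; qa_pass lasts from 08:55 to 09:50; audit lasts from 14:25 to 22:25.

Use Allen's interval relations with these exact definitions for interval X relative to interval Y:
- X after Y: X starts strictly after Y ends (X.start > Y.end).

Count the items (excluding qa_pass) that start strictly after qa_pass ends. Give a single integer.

5

Target qa_pass = [08:55, 09:50].
audit [14:25, 22:25] → after → counts.
backup [14:25, 19:35] → after → counts.
design_review [15:40, 22:05] → after → counts.
onboarding [15:40, 20:50] → after → counts.
rehearsal [15:40, 19:55] → after → counts.
Total: 5.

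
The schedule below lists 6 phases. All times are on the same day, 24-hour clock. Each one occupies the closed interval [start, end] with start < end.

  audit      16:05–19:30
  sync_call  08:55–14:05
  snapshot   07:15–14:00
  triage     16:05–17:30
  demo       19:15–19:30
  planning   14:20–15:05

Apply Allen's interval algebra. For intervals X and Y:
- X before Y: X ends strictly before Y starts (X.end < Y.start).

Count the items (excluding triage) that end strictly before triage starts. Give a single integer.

3

Target triage = [16:05, 17:30].
audit [16:05, 19:30] → started-by → no.
demo [19:15, 19:30] → after → no.
planning [14:20, 15:05] → before → counts.
snapshot [07:15, 14:00] → before → counts.
sync_call [08:55, 14:05] → before → counts.
Total: 3.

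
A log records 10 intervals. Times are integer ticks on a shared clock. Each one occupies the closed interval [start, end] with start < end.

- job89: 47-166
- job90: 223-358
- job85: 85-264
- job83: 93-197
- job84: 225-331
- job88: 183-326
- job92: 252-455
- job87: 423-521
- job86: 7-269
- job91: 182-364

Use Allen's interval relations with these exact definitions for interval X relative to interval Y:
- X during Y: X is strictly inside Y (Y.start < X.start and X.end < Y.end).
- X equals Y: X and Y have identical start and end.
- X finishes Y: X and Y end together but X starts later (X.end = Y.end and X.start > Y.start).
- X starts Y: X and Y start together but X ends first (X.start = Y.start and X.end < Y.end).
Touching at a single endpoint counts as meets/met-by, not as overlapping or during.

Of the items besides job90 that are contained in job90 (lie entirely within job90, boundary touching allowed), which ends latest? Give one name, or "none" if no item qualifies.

Target job90 = [223, 358].
job83 [93, 197] → before → excluded.
job84 [225, 331] → during → candidate.
job85 [85, 264] → overlaps → excluded.
job86 [7, 269] → overlaps → excluded.
job87 [423, 521] → after → excluded.
job88 [183, 326] → overlaps → excluded.
job89 [47, 166] → before → excluded.
job91 [182, 364] → contains → excluded.
job92 [252, 455] → overlapped-by → excluded.
Among candidates, latest end is 331 → job84.

job84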